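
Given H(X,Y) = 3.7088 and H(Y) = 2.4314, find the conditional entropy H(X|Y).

Chain rule: H(X,Y) = H(X|Y) + H(Y)
H(X|Y) = H(X,Y) - H(Y) = 3.7088 - 2.4314 = 1.2774 bits


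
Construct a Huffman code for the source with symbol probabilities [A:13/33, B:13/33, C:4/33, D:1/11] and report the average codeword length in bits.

Huffman tree construction:
Combine smallest probabilities repeatedly
Resulting codes:
  A: 11 (length 2)
  B: 0 (length 1)
  C: 101 (length 3)
  D: 100 (length 3)
Average length = Σ p(s) × length(s) = 1.8182 bits


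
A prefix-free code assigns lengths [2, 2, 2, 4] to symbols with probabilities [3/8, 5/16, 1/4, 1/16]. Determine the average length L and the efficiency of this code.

Average length L = Σ p_i × l_i = 2.1250 bits
Entropy H = 1.8050 bits
Efficiency η = H/L × 100% = 84.94%


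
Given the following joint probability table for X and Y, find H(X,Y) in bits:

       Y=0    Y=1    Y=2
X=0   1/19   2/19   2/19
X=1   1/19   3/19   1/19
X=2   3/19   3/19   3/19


H(X,Y) = -Σ p(x,y) log₂ p(x,y)
  p(0,0)=1/19: -0.0526 × log₂(0.0526) = 0.2236
  p(0,1)=2/19: -0.1053 × log₂(0.1053) = 0.3419
  p(0,2)=2/19: -0.1053 × log₂(0.1053) = 0.3419
  p(1,0)=1/19: -0.0526 × log₂(0.0526) = 0.2236
  p(1,1)=3/19: -0.1579 × log₂(0.1579) = 0.4205
  p(1,2)=1/19: -0.0526 × log₂(0.0526) = 0.2236
  p(2,0)=3/19: -0.1579 × log₂(0.1579) = 0.4205
  p(2,1)=3/19: -0.1579 × log₂(0.1579) = 0.4205
  p(2,2)=3/19: -0.1579 × log₂(0.1579) = 0.4205
H(X,Y) = 3.0364 bits


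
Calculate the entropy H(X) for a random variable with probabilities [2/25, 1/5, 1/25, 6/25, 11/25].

H(X) = -Σ p(x) log₂ p(x)
  -2/25 × log₂(2/25) = 0.2915
  -1/5 × log₂(1/5) = 0.4644
  -1/25 × log₂(1/25) = 0.1858
  -6/25 × log₂(6/25) = 0.4941
  -11/25 × log₂(11/25) = 0.5211
H(X) = 1.9569 bits


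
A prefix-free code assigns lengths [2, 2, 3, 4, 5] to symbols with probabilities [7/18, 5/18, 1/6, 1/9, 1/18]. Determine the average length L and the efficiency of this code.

Average length L = Σ p_i × l_i = 2.5556 bits
Entropy H = 2.0579 bits
Efficiency η = H/L × 100% = 80.53%


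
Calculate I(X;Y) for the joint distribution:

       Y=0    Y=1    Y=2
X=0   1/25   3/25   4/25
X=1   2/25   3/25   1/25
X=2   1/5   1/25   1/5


H(X) = 1.5413, H(Y) = 1.5690, H(X,Y) = 2.9347
I(X;Y) = H(X) + H(Y) - H(X,Y) = 0.1756 bits


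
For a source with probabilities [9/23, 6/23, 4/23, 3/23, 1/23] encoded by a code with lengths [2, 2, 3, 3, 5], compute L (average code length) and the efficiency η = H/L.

Average length L = Σ p_i × l_i = 2.4348 bits
Entropy H = 2.0543 bits
Efficiency η = H/L × 100% = 84.37%


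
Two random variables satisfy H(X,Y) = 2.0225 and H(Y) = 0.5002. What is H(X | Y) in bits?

Chain rule: H(X,Y) = H(X|Y) + H(Y)
H(X|Y) = H(X,Y) - H(Y) = 2.0225 - 0.5002 = 1.5223 bits


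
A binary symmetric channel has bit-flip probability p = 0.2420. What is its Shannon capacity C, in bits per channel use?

For BSC with error probability p:
C = 1 - H(p) where H(p) is binary entropy
H(0.2420) = -0.2420 × log₂(0.2420) - 0.7580 × log₂(0.7580)
H(p) = 0.7984
C = 1 - 0.7984 = 0.2016 bits/use


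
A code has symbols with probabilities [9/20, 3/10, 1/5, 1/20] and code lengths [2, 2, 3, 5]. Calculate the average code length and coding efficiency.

Average length L = Σ p_i × l_i = 2.3500 bits
Entropy H = 1.7200 bits
Efficiency η = H/L × 100% = 73.19%


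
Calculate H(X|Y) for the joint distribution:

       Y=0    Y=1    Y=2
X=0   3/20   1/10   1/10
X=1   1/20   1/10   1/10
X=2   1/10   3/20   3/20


H(X|Y) = Σ_y p(y) H(X|Y=y)
  p(Y=0) = 3/10, H(X|Y=0) = 1.4591
  p(Y=1) = 7/20, H(X|Y=1) = 1.5567
  p(Y=2) = 7/20, H(X|Y=2) = 1.5567
H(X|Y) = 0.3000×1.4591 + 0.3500×1.5567 + 0.3500×1.5567 = 1.5274 bits


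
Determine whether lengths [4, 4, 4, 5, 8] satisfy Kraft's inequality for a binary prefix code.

Kraft inequality: Σ 2^(-l_i) ≤ 1 for prefix-free code
Calculating: 2^(-4) + 2^(-4) + 2^(-4) + 2^(-5) + 2^(-8)
= 0.0625 + 0.0625 + 0.0625 + 0.03125 + 0.00390625
= 0.2227
Since 0.2227 ≤ 1, prefix-free code exists


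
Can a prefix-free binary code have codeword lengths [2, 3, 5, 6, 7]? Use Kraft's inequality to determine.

Kraft inequality: Σ 2^(-l_i) ≤ 1 for prefix-free code
Calculating: 2^(-2) + 2^(-3) + 2^(-5) + 2^(-6) + 2^(-7)
= 0.25 + 0.125 + 0.03125 + 0.015625 + 0.0078125
= 0.4297
Since 0.4297 ≤ 1, prefix-free code exists


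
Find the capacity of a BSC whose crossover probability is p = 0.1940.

For BSC with error probability p:
C = 1 - H(p) where H(p) is binary entropy
H(0.1940) = -0.1940 × log₂(0.1940) - 0.8060 × log₂(0.8060)
H(p) = 0.7098
C = 1 - 0.7098 = 0.2902 bits/use


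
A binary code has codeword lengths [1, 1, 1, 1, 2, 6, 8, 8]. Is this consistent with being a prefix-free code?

Kraft inequality: Σ 2^(-l_i) ≤ 1 for prefix-free code
Calculating: 2^(-1) + 2^(-1) + 2^(-1) + 2^(-1) + 2^(-2) + 2^(-6) + 2^(-8) + 2^(-8)
= 0.5 + 0.5 + 0.5 + 0.5 + 0.25 + 0.015625 + 0.00390625 + 0.00390625
= 2.2734
Since 2.2734 > 1, prefix-free code does not exist


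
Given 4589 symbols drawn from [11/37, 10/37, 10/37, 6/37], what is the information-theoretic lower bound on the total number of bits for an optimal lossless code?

Entropy H = 1.9662 bits/symbol
Minimum bits = H × n = 1.9662 × 4589
= 9022.68 bits


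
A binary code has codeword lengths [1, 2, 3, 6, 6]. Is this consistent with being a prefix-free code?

Kraft inequality: Σ 2^(-l_i) ≤ 1 for prefix-free code
Calculating: 2^(-1) + 2^(-2) + 2^(-3) + 2^(-6) + 2^(-6)
= 0.5 + 0.25 + 0.125 + 0.015625 + 0.015625
= 0.9062
Since 0.9062 ≤ 1, prefix-free code exists


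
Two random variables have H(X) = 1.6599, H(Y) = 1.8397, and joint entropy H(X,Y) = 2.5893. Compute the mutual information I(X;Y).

I(X;Y) = H(X) + H(Y) - H(X,Y)
I(X;Y) = 1.6599 + 1.8397 - 2.5893 = 0.9103 bits


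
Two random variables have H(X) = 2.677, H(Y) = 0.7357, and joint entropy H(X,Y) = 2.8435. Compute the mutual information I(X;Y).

I(X;Y) = H(X) + H(Y) - H(X,Y)
I(X;Y) = 2.677 + 0.7357 - 2.8435 = 0.5692 bits


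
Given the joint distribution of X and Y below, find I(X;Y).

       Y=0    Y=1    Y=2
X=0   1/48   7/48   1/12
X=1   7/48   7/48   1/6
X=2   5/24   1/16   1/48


H(X) = 1.5343, H(Y) = 1.5714, H(X,Y) = 2.8989
I(X;Y) = H(X) + H(Y) - H(X,Y) = 0.2068 bits


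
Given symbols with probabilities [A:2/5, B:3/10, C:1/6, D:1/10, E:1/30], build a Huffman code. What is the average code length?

Huffman tree construction:
Combine smallest probabilities repeatedly
Resulting codes:
  A: 0 (length 1)
  B: 10 (length 2)
  C: 111 (length 3)
  D: 1101 (length 4)
  E: 1100 (length 4)
Average length = Σ p(s) × length(s) = 2.0333 bits


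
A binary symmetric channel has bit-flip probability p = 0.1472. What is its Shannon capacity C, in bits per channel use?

For BSC with error probability p:
C = 1 - H(p) where H(p) is binary entropy
H(0.1472) = -0.1472 × log₂(0.1472) - 0.8528 × log₂(0.8528)
H(p) = 0.6028
C = 1 - 0.6028 = 0.3972 bits/use


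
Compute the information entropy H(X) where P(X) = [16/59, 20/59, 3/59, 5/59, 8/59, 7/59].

H(X) = -Σ p(x) log₂ p(x)
  -16/59 × log₂(16/59) = 0.5105
  -20/59 × log₂(20/59) = 0.5291
  -3/59 × log₂(3/59) = 0.2185
  -5/59 × log₂(5/59) = 0.3018
  -8/59 × log₂(8/59) = 0.3909
  -7/59 × log₂(7/59) = 0.3649
H(X) = 2.3156 bits


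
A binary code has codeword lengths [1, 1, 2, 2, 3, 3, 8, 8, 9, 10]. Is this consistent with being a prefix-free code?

Kraft inequality: Σ 2^(-l_i) ≤ 1 for prefix-free code
Calculating: 2^(-1) + 2^(-1) + 2^(-2) + 2^(-2) + 2^(-3) + 2^(-3) + 2^(-8) + 2^(-8) + 2^(-9) + 2^(-10)
= 0.5 + 0.5 + 0.25 + 0.25 + 0.125 + 0.125 + 0.00390625 + 0.00390625 + 0.001953125 + 0.0009765625
= 1.7607
Since 1.7607 > 1, prefix-free code does not exist


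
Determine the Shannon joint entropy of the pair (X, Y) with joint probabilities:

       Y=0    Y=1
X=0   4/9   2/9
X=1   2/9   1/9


H(X,Y) = -Σ p(x,y) log₂ p(x,y)
  p(0,0)=4/9: -0.4444 × log₂(0.4444) = 0.5200
  p(0,1)=2/9: -0.2222 × log₂(0.2222) = 0.4822
  p(1,0)=2/9: -0.2222 × log₂(0.2222) = 0.4822
  p(1,1)=1/9: -0.1111 × log₂(0.1111) = 0.3522
H(X,Y) = 1.8366 bits


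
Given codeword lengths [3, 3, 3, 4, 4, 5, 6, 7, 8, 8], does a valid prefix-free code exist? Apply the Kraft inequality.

Kraft inequality: Σ 2^(-l_i) ≤ 1 for prefix-free code
Calculating: 2^(-3) + 2^(-3) + 2^(-3) + 2^(-4) + 2^(-4) + 2^(-5) + 2^(-6) + 2^(-7) + 2^(-8) + 2^(-8)
= 0.125 + 0.125 + 0.125 + 0.0625 + 0.0625 + 0.03125 + 0.015625 + 0.0078125 + 0.00390625 + 0.00390625
= 0.5625
Since 0.5625 ≤ 1, prefix-free code exists


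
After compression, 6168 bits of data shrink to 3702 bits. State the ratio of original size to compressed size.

Compression ratio = Original / Compressed
= 6168 / 3702 = 1.67:1


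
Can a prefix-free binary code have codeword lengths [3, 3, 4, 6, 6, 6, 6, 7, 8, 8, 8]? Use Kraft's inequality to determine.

Kraft inequality: Σ 2^(-l_i) ≤ 1 for prefix-free code
Calculating: 2^(-3) + 2^(-3) + 2^(-4) + 2^(-6) + 2^(-6) + 2^(-6) + 2^(-6) + 2^(-7) + 2^(-8) + 2^(-8) + 2^(-8)
= 0.125 + 0.125 + 0.0625 + 0.015625 + 0.015625 + 0.015625 + 0.015625 + 0.0078125 + 0.00390625 + 0.00390625 + 0.00390625
= 0.3945
Since 0.3945 ≤ 1, prefix-free code exists


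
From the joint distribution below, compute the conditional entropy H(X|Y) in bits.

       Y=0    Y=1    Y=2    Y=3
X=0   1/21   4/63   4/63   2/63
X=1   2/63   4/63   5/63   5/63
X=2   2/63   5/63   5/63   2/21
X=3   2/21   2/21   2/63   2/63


H(X|Y) = Σ_y p(y) H(X|Y=y)
  p(Y=0) = 13/63, H(X|Y=0) = 1.8339
  p(Y=1) = 19/63, H(X|Y=1) = 1.9785
  p(Y=2) = 16/63, H(X|Y=2) = 1.9238
  p(Y=3) = 5/21, H(X|Y=3) = 1.8323
H(X|Y) = 0.2063×1.8339 + 0.3016×1.9785 + 0.2540×1.9238 + 0.2381×1.8323 = 1.9000 bits


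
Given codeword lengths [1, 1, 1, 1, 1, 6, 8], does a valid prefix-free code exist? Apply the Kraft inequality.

Kraft inequality: Σ 2^(-l_i) ≤ 1 for prefix-free code
Calculating: 2^(-1) + 2^(-1) + 2^(-1) + 2^(-1) + 2^(-1) + 2^(-6) + 2^(-8)
= 0.5 + 0.5 + 0.5 + 0.5 + 0.5 + 0.015625 + 0.00390625
= 2.5195
Since 2.5195 > 1, prefix-free code does not exist


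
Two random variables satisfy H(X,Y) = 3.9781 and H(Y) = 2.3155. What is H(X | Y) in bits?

Chain rule: H(X,Y) = H(X|Y) + H(Y)
H(X|Y) = H(X,Y) - H(Y) = 3.9781 - 2.3155 = 1.6626 bits


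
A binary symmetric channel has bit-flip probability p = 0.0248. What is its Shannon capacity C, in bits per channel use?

For BSC with error probability p:
C = 1 - H(p) where H(p) is binary entropy
H(0.0248) = -0.0248 × log₂(0.0248) - 0.9752 × log₂(0.9752)
H(p) = 0.1676
C = 1 - 0.1676 = 0.8324 bits/use


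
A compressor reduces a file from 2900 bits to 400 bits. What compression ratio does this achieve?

Compression ratio = Original / Compressed
= 2900 / 400 = 7.25:1


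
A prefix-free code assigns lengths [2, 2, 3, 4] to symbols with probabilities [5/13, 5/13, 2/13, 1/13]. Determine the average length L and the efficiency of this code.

Average length L = Σ p_i × l_i = 2.3077 bits
Entropy H = 1.7605 bits
Efficiency η = H/L × 100% = 76.29%


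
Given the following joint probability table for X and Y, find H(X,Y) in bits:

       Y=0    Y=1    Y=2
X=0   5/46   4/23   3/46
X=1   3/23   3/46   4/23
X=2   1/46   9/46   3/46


H(X,Y) = -Σ p(x,y) log₂ p(x,y)
  p(0,0)=5/46: -0.1087 × log₂(0.1087) = 0.3480
  p(0,1)=4/23: -0.1739 × log₂(0.1739) = 0.4389
  p(0,2)=3/46: -0.0652 × log₂(0.0652) = 0.2569
  p(1,0)=3/23: -0.1304 × log₂(0.1304) = 0.3833
  p(1,1)=3/46: -0.0652 × log₂(0.0652) = 0.2569
  p(1,2)=4/23: -0.1739 × log₂(0.1739) = 0.4389
  p(2,0)=1/46: -0.0217 × log₂(0.0217) = 0.1201
  p(2,1)=9/46: -0.1957 × log₂(0.1957) = 0.4605
  p(2,2)=3/46: -0.0652 × log₂(0.0652) = 0.2569
H(X,Y) = 2.9602 bits


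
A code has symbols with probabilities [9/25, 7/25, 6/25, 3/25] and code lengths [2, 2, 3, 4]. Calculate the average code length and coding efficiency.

Average length L = Σ p_i × l_i = 2.4800 bits
Entropy H = 1.9060 bits
Efficiency η = H/L × 100% = 76.86%


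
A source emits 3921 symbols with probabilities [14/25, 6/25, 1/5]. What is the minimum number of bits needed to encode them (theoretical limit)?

Entropy H = 1.4270 bits/symbol
Minimum bits = H × n = 1.4270 × 3921
= 5595.11 bits


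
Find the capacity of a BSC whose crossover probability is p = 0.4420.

For BSC with error probability p:
C = 1 - H(p) where H(p) is binary entropy
H(0.4420) = -0.4420 × log₂(0.4420) - 0.5580 × log₂(0.5580)
H(p) = 0.9903
C = 1 - 0.9903 = 0.0097 bits/use


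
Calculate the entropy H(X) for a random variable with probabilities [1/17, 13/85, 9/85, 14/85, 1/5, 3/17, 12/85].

H(X) = -Σ p(x) log₂ p(x)
  -1/17 × log₂(1/17) = 0.2404
  -13/85 × log₂(13/85) = 0.4143
  -9/85 × log₂(9/85) = 0.3430
  -14/85 × log₂(14/85) = 0.4286
  -1/5 × log₂(1/5) = 0.4644
  -3/17 × log₂(3/17) = 0.4416
  -12/85 × log₂(12/85) = 0.3987
H(X) = 2.7311 bits


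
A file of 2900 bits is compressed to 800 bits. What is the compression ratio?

Compression ratio = Original / Compressed
= 2900 / 800 = 3.62:1


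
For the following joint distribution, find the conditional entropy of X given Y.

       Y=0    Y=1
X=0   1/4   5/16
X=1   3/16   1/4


H(X|Y) = Σ_y p(y) H(X|Y=y)
  p(Y=0) = 7/16, H(X|Y=0) = 0.9852
  p(Y=1) = 9/16, H(X|Y=1) = 0.9911
H(X|Y) = 0.4375×0.9852 + 0.5625×0.9911 = 0.9885 bits


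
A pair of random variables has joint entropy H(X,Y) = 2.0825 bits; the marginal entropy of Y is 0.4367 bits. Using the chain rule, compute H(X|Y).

Chain rule: H(X,Y) = H(X|Y) + H(Y)
H(X|Y) = H(X,Y) - H(Y) = 2.0825 - 0.4367 = 1.6458 bits


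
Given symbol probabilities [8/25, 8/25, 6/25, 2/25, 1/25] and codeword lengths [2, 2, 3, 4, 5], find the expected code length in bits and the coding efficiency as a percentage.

Average length L = Σ p_i × l_i = 2.5200 bits
Entropy H = 2.0235 bits
Efficiency η = H/L × 100% = 80.30%


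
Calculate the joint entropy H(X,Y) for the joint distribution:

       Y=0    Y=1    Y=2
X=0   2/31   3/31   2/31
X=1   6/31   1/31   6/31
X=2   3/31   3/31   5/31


H(X,Y) = -Σ p(x,y) log₂ p(x,y)
  p(0,0)=2/31: -0.0645 × log₂(0.0645) = 0.2551
  p(0,1)=3/31: -0.0968 × log₂(0.0968) = 0.3261
  p(0,2)=2/31: -0.0645 × log₂(0.0645) = 0.2551
  p(1,0)=6/31: -0.1935 × log₂(0.1935) = 0.4586
  p(1,1)=1/31: -0.0323 × log₂(0.0323) = 0.1598
  p(1,2)=6/31: -0.1935 × log₂(0.1935) = 0.4586
  p(2,0)=3/31: -0.0968 × log₂(0.0968) = 0.3261
  p(2,1)=3/31: -0.0968 × log₂(0.0968) = 0.3261
  p(2,2)=5/31: -0.1613 × log₂(0.1613) = 0.4246
H(X,Y) = 2.9899 bits


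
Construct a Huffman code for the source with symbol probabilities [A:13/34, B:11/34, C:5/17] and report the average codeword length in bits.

Huffman tree construction:
Combine smallest probabilities repeatedly
Resulting codes:
  A: 0 (length 1)
  B: 11 (length 2)
  C: 10 (length 2)
Average length = Σ p(s) × length(s) = 1.6176 bits


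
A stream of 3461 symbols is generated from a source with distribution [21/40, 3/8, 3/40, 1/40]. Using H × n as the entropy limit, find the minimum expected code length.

Entropy H = 1.4320 bits/symbol
Minimum bits = H × n = 1.4320 × 3461
= 4956.17 bits


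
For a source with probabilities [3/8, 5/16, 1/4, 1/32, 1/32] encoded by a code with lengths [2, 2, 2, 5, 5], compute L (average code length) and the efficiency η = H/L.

Average length L = Σ p_i × l_i = 2.1875 bits
Entropy H = 1.8675 bits
Efficiency η = H/L × 100% = 85.37%


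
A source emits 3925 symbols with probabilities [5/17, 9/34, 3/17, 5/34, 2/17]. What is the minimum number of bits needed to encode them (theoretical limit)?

Entropy H = 2.2384 bits/symbol
Minimum bits = H × n = 2.2384 × 3925
= 8785.73 bits


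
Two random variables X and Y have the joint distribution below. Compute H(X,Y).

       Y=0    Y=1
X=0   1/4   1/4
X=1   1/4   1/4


H(X,Y) = -Σ p(x,y) log₂ p(x,y)
  p(0,0)=1/4: -0.2500 × log₂(0.2500) = 0.5000
  p(0,1)=1/4: -0.2500 × log₂(0.2500) = 0.5000
  p(1,0)=1/4: -0.2500 × log₂(0.2500) = 0.5000
  p(1,1)=1/4: -0.2500 × log₂(0.2500) = 0.5000
H(X,Y) = 2.0000 bits


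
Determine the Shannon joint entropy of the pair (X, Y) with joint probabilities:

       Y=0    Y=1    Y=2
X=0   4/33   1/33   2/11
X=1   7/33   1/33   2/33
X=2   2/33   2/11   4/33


H(X,Y) = -Σ p(x,y) log₂ p(x,y)
  p(0,0)=4/33: -0.1212 × log₂(0.1212) = 0.3690
  p(0,1)=1/33: -0.0303 × log₂(0.0303) = 0.1529
  p(0,2)=2/11: -0.1818 × log₂(0.1818) = 0.4472
  p(1,0)=7/33: -0.2121 × log₂(0.2121) = 0.4745
  p(1,1)=1/33: -0.0303 × log₂(0.0303) = 0.1529
  p(1,2)=2/33: -0.0606 × log₂(0.0606) = 0.2451
  p(2,0)=2/33: -0.0606 × log₂(0.0606) = 0.2451
  p(2,1)=2/11: -0.1818 × log₂(0.1818) = 0.4472
  p(2,2)=4/33: -0.1212 × log₂(0.1212) = 0.3690
H(X,Y) = 2.9028 bits


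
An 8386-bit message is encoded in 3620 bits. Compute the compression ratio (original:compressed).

Compression ratio = Original / Compressed
= 8386 / 3620 = 2.32:1


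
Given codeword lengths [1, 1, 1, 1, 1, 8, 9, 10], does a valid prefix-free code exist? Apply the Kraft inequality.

Kraft inequality: Σ 2^(-l_i) ≤ 1 for prefix-free code
Calculating: 2^(-1) + 2^(-1) + 2^(-1) + 2^(-1) + 2^(-1) + 2^(-8) + 2^(-9) + 2^(-10)
= 0.5 + 0.5 + 0.5 + 0.5 + 0.5 + 0.00390625 + 0.001953125 + 0.0009765625
= 2.5068
Since 2.5068 > 1, prefix-free code does not exist


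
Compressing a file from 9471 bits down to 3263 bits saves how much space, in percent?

Space savings = (1 - Compressed/Original) × 100%
= (1 - 3263/9471) × 100%
= 65.55%


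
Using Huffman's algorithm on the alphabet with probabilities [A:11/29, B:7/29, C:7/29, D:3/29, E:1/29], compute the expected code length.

Huffman tree construction:
Combine smallest probabilities repeatedly
Resulting codes:
  A: 11 (length 2)
  B: 01 (length 2)
  C: 10 (length 2)
  D: 001 (length 3)
  E: 000 (length 3)
Average length = Σ p(s) × length(s) = 2.1379 bits


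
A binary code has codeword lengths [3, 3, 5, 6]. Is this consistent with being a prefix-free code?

Kraft inequality: Σ 2^(-l_i) ≤ 1 for prefix-free code
Calculating: 2^(-3) + 2^(-3) + 2^(-5) + 2^(-6)
= 0.125 + 0.125 + 0.03125 + 0.015625
= 0.2969
Since 0.2969 ≤ 1, prefix-free code exists


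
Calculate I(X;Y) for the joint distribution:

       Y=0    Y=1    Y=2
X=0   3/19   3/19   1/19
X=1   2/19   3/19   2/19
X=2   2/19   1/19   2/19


H(X) = 1.5683, H(Y) = 1.5683, H(X,Y) = 3.0761
I(X;Y) = H(X) + H(Y) - H(X,Y) = 0.0605 bits


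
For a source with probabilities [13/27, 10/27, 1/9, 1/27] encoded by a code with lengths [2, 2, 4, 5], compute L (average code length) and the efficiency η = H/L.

Average length L = Σ p_i × l_i = 2.3333 bits
Entropy H = 1.5667 bits
Efficiency η = H/L × 100% = 67.15%


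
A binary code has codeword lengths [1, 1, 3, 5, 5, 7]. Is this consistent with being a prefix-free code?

Kraft inequality: Σ 2^(-l_i) ≤ 1 for prefix-free code
Calculating: 2^(-1) + 2^(-1) + 2^(-3) + 2^(-5) + 2^(-5) + 2^(-7)
= 0.5 + 0.5 + 0.125 + 0.03125 + 0.03125 + 0.0078125
= 1.1953
Since 1.1953 > 1, prefix-free code does not exist


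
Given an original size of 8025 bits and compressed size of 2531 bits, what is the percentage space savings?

Space savings = (1 - Compressed/Original) × 100%
= (1 - 2531/8025) × 100%
= 68.46%


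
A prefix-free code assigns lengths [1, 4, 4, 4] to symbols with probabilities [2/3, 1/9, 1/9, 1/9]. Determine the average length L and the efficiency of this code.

Average length L = Σ p_i × l_i = 2.0000 bits
Entropy H = 1.4466 bits
Efficiency η = H/L × 100% = 72.33%


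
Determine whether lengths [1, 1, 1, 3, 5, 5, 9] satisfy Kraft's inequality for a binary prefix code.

Kraft inequality: Σ 2^(-l_i) ≤ 1 for prefix-free code
Calculating: 2^(-1) + 2^(-1) + 2^(-1) + 2^(-3) + 2^(-5) + 2^(-5) + 2^(-9)
= 0.5 + 0.5 + 0.5 + 0.125 + 0.03125 + 0.03125 + 0.001953125
= 1.6895
Since 1.6895 > 1, prefix-free code does not exist


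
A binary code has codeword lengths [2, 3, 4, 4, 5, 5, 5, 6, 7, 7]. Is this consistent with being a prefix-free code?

Kraft inequality: Σ 2^(-l_i) ≤ 1 for prefix-free code
Calculating: 2^(-2) + 2^(-3) + 2^(-4) + 2^(-4) + 2^(-5) + 2^(-5) + 2^(-5) + 2^(-6) + 2^(-7) + 2^(-7)
= 0.25 + 0.125 + 0.0625 + 0.0625 + 0.03125 + 0.03125 + 0.03125 + 0.015625 + 0.0078125 + 0.0078125
= 0.6250
Since 0.6250 ≤ 1, prefix-free code exists


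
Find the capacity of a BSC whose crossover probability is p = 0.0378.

For BSC with error probability p:
C = 1 - H(p) where H(p) is binary entropy
H(0.0378) = -0.0378 × log₂(0.0378) - 0.9622 × log₂(0.9622)
H(p) = 0.2321
C = 1 - 0.2321 = 0.7679 bits/use


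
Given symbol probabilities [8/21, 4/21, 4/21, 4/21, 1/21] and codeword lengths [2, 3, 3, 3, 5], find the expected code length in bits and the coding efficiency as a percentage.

Average length L = Σ p_i × l_i = 2.7143 bits
Entropy H = 2.1066 bits
Efficiency η = H/L × 100% = 77.61%


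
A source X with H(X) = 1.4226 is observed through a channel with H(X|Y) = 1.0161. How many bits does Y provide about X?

I(X;Y) = H(X) - H(X|Y)
I(X;Y) = 1.4226 - 1.0161 = 0.4065 bits


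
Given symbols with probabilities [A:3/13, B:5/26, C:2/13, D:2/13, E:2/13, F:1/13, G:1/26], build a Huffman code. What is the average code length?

Huffman tree construction:
Combine smallest probabilities repeatedly
Resulting codes:
  A: 01 (length 2)
  B: 00 (length 2)
  C: 101 (length 3)
  D: 110 (length 3)
  E: 111 (length 3)
  F: 1001 (length 4)
  G: 1000 (length 4)
Average length = Σ p(s) × length(s) = 2.6923 bits


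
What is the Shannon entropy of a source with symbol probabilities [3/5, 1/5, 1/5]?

H(X) = -Σ p(x) log₂ p(x)
  -3/5 × log₂(3/5) = 0.4422
  -1/5 × log₂(1/5) = 0.4644
  -1/5 × log₂(1/5) = 0.4644
H(X) = 1.3710 bits


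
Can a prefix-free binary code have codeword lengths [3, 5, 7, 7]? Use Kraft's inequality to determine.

Kraft inequality: Σ 2^(-l_i) ≤ 1 for prefix-free code
Calculating: 2^(-3) + 2^(-5) + 2^(-7) + 2^(-7)
= 0.125 + 0.03125 + 0.0078125 + 0.0078125
= 0.1719
Since 0.1719 ≤ 1, prefix-free code exists


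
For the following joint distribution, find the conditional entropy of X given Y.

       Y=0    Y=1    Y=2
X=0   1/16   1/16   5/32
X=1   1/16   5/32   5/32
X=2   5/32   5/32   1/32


H(X|Y) = Σ_y p(y) H(X|Y=y)
  p(Y=0) = 9/32, H(X|Y=0) = 1.4355
  p(Y=1) = 3/8, H(X|Y=1) = 1.4834
  p(Y=2) = 11/32, H(X|Y=2) = 1.3486
H(X|Y) = 0.2812×1.4355 + 0.3750×1.4834 + 0.3438×1.3486 = 1.4236 bits


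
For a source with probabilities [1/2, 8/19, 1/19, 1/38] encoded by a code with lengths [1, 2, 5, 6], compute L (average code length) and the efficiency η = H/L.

Average length L = Σ p_i × l_i = 1.7632 bits
Entropy H = 1.3871 bits
Efficiency η = H/L × 100% = 78.67%


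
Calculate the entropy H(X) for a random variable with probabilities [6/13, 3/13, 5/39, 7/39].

H(X) = -Σ p(x) log₂ p(x)
  -6/13 × log₂(6/13) = 0.5148
  -3/13 × log₂(3/13) = 0.4882
  -5/39 × log₂(5/39) = 0.3799
  -7/39 × log₂(7/39) = 0.4448
H(X) = 1.8277 bits


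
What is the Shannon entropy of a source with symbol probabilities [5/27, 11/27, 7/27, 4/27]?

H(X) = -Σ p(x) log₂ p(x)
  -5/27 × log₂(5/27) = 0.4505
  -11/27 × log₂(11/27) = 0.5278
  -7/27 × log₂(7/27) = 0.5049
  -4/27 × log₂(4/27) = 0.4081
H(X) = 1.8914 bits


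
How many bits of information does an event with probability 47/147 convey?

Information content I(x) = -log₂(p(x))
I = -log₂(47/147) = -log₂(0.3197)
I = 1.6451 bits


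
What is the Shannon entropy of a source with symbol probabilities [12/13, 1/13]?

H(X) = -Σ p(x) log₂ p(x)
  -12/13 × log₂(12/13) = 0.1066
  -1/13 × log₂(1/13) = 0.2846
H(X) = 0.3912 bits


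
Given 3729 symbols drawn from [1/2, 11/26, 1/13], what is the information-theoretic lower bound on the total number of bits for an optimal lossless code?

Entropy H = 1.3097 bits/symbol
Minimum bits = H × n = 1.3097 × 3729
= 4883.84 bits


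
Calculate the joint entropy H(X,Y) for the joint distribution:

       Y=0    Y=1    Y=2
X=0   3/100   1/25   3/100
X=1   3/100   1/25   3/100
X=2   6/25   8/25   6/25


H(X,Y) = -Σ p(x,y) log₂ p(x,y)
  p(0,0)=3/100: -0.0300 × log₂(0.0300) = 0.1518
  p(0,1)=1/25: -0.0400 × log₂(0.0400) = 0.1858
  p(0,2)=3/100: -0.0300 × log₂(0.0300) = 0.1518
  p(1,0)=3/100: -0.0300 × log₂(0.0300) = 0.1518
  p(1,1)=1/25: -0.0400 × log₂(0.0400) = 0.1858
  p(1,2)=3/100: -0.0300 × log₂(0.0300) = 0.1518
  p(2,0)=6/25: -0.2400 × log₂(0.2400) = 0.4941
  p(2,1)=8/25: -0.3200 × log₂(0.3200) = 0.5260
  p(2,2)=6/25: -0.2400 × log₂(0.2400) = 0.4941
H(X,Y) = 2.4929 bits


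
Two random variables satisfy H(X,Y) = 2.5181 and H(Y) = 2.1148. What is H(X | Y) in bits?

Chain rule: H(X,Y) = H(X|Y) + H(Y)
H(X|Y) = H(X,Y) - H(Y) = 2.5181 - 2.1148 = 0.4033 bits


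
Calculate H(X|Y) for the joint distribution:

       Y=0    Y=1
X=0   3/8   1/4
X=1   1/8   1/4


H(X|Y) = Σ_y p(y) H(X|Y=y)
  p(Y=0) = 1/2, H(X|Y=0) = 0.8113
  p(Y=1) = 1/2, H(X|Y=1) = 1.0000
H(X|Y) = 0.5000×0.8113 + 0.5000×1.0000 = 0.9056 bits


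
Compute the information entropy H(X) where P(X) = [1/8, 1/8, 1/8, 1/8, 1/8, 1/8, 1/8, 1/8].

H(X) = -Σ p(x) log₂ p(x)
  -1/8 × log₂(1/8) = 0.3750
  -1/8 × log₂(1/8) = 0.3750
  -1/8 × log₂(1/8) = 0.3750
  -1/8 × log₂(1/8) = 0.3750
  -1/8 × log₂(1/8) = 0.3750
  -1/8 × log₂(1/8) = 0.3750
  -1/8 × log₂(1/8) = 0.3750
  -1/8 × log₂(1/8) = 0.3750
H(X) = 3.0000 bits


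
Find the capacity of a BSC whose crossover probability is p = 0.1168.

For BSC with error probability p:
C = 1 - H(p) where H(p) is binary entropy
H(0.1168) = -0.1168 × log₂(0.1168) - 0.8832 × log₂(0.8832)
H(p) = 0.5201
C = 1 - 0.5201 = 0.4799 bits/use


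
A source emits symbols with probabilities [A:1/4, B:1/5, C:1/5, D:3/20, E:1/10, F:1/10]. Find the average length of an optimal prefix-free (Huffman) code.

Huffman tree construction:
Combine smallest probabilities repeatedly
Resulting codes:
  A: 10 (length 2)
  B: 111 (length 3)
  C: 00 (length 2)
  D: 110 (length 3)
  E: 010 (length 3)
  F: 011 (length 3)
Average length = Σ p(s) × length(s) = 2.5500 bits


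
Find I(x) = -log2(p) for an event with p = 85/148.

Information content I(x) = -log₂(p(x))
I = -log₂(85/148) = -log₂(0.5743)
I = 0.8001 bits


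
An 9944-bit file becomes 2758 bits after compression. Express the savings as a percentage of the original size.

Space savings = (1 - Compressed/Original) × 100%
= (1 - 2758/9944) × 100%
= 72.26%


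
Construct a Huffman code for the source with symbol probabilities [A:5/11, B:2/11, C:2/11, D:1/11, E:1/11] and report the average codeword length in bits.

Huffman tree construction:
Combine smallest probabilities repeatedly
Resulting codes:
  A: 0 (length 1)
  B: 110 (length 3)
  C: 111 (length 3)
  D: 100 (length 3)
  E: 101 (length 3)
Average length = Σ p(s) × length(s) = 2.0909 bits


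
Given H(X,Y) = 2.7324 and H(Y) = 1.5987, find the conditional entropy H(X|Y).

Chain rule: H(X,Y) = H(X|Y) + H(Y)
H(X|Y) = H(X,Y) - H(Y) = 2.7324 - 1.5987 = 1.1337 bits


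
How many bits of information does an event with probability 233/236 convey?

Information content I(x) = -log₂(p(x))
I = -log₂(233/236) = -log₂(0.9873)
I = 0.0185 bits


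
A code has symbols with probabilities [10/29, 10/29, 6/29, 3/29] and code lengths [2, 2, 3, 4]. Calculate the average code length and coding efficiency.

Average length L = Σ p_i × l_i = 2.4138 bits
Entropy H = 1.8682 bits
Efficiency η = H/L × 100% = 77.40%


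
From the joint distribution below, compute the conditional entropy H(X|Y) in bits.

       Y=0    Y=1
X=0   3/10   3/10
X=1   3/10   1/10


H(X|Y) = Σ_y p(y) H(X|Y=y)
  p(Y=0) = 3/5, H(X|Y=0) = 1.0000
  p(Y=1) = 2/5, H(X|Y=1) = 0.8113
H(X|Y) = 0.6000×1.0000 + 0.4000×0.8113 = 0.9245 bits


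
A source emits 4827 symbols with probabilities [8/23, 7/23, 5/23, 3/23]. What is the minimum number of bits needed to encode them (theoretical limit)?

Entropy H = 1.9142 bits/symbol
Minimum bits = H × n = 1.9142 × 4827
= 9239.70 bits


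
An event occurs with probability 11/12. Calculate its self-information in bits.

Information content I(x) = -log₂(p(x))
I = -log₂(11/12) = -log₂(0.9167)
I = 0.1255 bits


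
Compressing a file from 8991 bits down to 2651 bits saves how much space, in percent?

Space savings = (1 - Compressed/Original) × 100%
= (1 - 2651/8991) × 100%
= 70.51%


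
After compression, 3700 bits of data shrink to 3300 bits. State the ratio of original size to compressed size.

Compression ratio = Original / Compressed
= 3700 / 3300 = 1.12:1


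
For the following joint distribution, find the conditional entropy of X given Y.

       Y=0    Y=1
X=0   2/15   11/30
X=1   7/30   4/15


H(X|Y) = Σ_y p(y) H(X|Y=y)
  p(Y=0) = 11/30, H(X|Y=0) = 0.9457
  p(Y=1) = 19/30, H(X|Y=1) = 0.9819
H(X|Y) = 0.3667×0.9457 + 0.6333×0.9819 = 0.9686 bits


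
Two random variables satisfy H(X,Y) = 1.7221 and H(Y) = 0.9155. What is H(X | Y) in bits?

Chain rule: H(X,Y) = H(X|Y) + H(Y)
H(X|Y) = H(X,Y) - H(Y) = 1.7221 - 0.9155 = 0.8066 bits


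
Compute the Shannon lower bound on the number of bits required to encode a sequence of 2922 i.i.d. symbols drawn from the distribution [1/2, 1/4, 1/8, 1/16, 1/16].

Entropy H = 1.8750 bits/symbol
Minimum bits = H × n = 1.8750 × 2922
= 5478.75 bits


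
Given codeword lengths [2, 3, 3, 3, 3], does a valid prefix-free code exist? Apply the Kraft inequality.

Kraft inequality: Σ 2^(-l_i) ≤ 1 for prefix-free code
Calculating: 2^(-2) + 2^(-3) + 2^(-3) + 2^(-3) + 2^(-3)
= 0.25 + 0.125 + 0.125 + 0.125 + 0.125
= 0.7500
Since 0.7500 ≤ 1, prefix-free code exists


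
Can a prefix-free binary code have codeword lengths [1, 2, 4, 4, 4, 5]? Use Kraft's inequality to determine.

Kraft inequality: Σ 2^(-l_i) ≤ 1 for prefix-free code
Calculating: 2^(-1) + 2^(-2) + 2^(-4) + 2^(-4) + 2^(-4) + 2^(-5)
= 0.5 + 0.25 + 0.0625 + 0.0625 + 0.0625 + 0.03125
= 0.9688
Since 0.9688 ≤ 1, prefix-free code exists


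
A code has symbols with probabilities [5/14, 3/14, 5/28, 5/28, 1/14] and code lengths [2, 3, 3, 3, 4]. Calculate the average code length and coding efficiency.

Average length L = Σ p_i × l_i = 2.7143 bits
Entropy H = 2.1663 bits
Efficiency η = H/L × 100% = 79.81%


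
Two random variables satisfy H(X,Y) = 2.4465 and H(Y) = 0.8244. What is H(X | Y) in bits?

Chain rule: H(X,Y) = H(X|Y) + H(Y)
H(X|Y) = H(X,Y) - H(Y) = 2.4465 - 0.8244 = 1.6221 bits


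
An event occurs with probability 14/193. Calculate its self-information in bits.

Information content I(x) = -log₂(p(x))
I = -log₂(14/193) = -log₂(0.0725)
I = 3.7851 bits


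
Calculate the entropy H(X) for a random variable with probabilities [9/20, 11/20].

H(X) = -Σ p(x) log₂ p(x)
  -9/20 × log₂(9/20) = 0.5184
  -11/20 × log₂(11/20) = 0.4744
H(X) = 0.9928 bits


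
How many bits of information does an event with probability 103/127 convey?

Information content I(x) = -log₂(p(x))
I = -log₂(103/127) = -log₂(0.8110)
I = 0.3022 bits


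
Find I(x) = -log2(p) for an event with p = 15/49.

Information content I(x) = -log₂(p(x))
I = -log₂(15/49) = -log₂(0.3061)
I = 1.7078 bits


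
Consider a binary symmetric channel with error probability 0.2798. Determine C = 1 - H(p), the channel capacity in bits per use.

For BSC with error probability p:
C = 1 - H(p) where H(p) is binary entropy
H(0.2798) = -0.2798 × log₂(0.2798) - 0.7202 × log₂(0.7202)
H(p) = 0.8552
C = 1 - 0.8552 = 0.1448 bits/use


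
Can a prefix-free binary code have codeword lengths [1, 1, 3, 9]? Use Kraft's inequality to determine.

Kraft inequality: Σ 2^(-l_i) ≤ 1 for prefix-free code
Calculating: 2^(-1) + 2^(-1) + 2^(-3) + 2^(-9)
= 0.5 + 0.5 + 0.125 + 0.001953125
= 1.1270
Since 1.1270 > 1, prefix-free code does not exist


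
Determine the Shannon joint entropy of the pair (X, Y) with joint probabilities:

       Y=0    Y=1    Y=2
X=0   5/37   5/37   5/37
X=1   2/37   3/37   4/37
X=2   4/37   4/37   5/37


H(X,Y) = -Σ p(x,y) log₂ p(x,y)
  p(0,0)=5/37: -0.1351 × log₂(0.1351) = 0.3902
  p(0,1)=5/37: -0.1351 × log₂(0.1351) = 0.3902
  p(0,2)=5/37: -0.1351 × log₂(0.1351) = 0.3902
  p(1,0)=2/37: -0.0541 × log₂(0.0541) = 0.2275
  p(1,1)=3/37: -0.0811 × log₂(0.0811) = 0.2939
  p(1,2)=4/37: -0.1081 × log₂(0.1081) = 0.3470
  p(2,0)=4/37: -0.1081 × log₂(0.1081) = 0.3470
  p(2,1)=4/37: -0.1081 × log₂(0.1081) = 0.3470
  p(2,2)=5/37: -0.1351 × log₂(0.1351) = 0.3902
H(X,Y) = 3.1231 bits


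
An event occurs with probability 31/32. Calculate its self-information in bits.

Information content I(x) = -log₂(p(x))
I = -log₂(31/32) = -log₂(0.9688)
I = 0.0458 bits


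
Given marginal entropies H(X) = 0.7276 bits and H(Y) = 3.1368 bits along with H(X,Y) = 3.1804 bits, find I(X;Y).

I(X;Y) = H(X) + H(Y) - H(X,Y)
I(X;Y) = 0.7276 + 3.1368 - 3.1804 = 0.684 bits


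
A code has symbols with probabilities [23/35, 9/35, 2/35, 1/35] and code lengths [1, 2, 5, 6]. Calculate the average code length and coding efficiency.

Average length L = Σ p_i × l_i = 1.6286 bits
Entropy H = 1.2844 bits
Efficiency η = H/L × 100% = 78.87%


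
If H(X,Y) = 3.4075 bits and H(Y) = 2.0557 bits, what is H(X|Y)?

Chain rule: H(X,Y) = H(X|Y) + H(Y)
H(X|Y) = H(X,Y) - H(Y) = 3.4075 - 2.0557 = 1.3518 bits


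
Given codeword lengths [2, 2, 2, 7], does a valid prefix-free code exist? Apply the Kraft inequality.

Kraft inequality: Σ 2^(-l_i) ≤ 1 for prefix-free code
Calculating: 2^(-2) + 2^(-2) + 2^(-2) + 2^(-7)
= 0.25 + 0.25 + 0.25 + 0.0078125
= 0.7578
Since 0.7578 ≤ 1, prefix-free code exists


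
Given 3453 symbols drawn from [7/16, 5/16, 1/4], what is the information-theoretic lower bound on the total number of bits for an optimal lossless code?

Entropy H = 1.5462 bits/symbol
Minimum bits = H × n = 1.5462 × 3453
= 5338.96 bits


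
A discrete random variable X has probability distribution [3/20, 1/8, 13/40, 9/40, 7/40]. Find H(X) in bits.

H(X) = -Σ p(x) log₂ p(x)
  -3/20 × log₂(3/20) = 0.4105
  -1/8 × log₂(1/8) = 0.3750
  -13/40 × log₂(13/40) = 0.5270
  -9/40 × log₂(9/40) = 0.4842
  -7/40 × log₂(7/40) = 0.4401
H(X) = 2.2368 bits


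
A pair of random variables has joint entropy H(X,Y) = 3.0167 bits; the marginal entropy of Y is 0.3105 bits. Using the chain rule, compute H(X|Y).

Chain rule: H(X,Y) = H(X|Y) + H(Y)
H(X|Y) = H(X,Y) - H(Y) = 3.0167 - 0.3105 = 2.7062 bits


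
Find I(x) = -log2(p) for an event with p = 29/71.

Information content I(x) = -log₂(p(x))
I = -log₂(29/71) = -log₂(0.4085)
I = 1.2918 bits


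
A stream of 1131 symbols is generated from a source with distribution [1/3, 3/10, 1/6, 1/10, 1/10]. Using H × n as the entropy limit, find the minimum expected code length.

Entropy H = 2.1446 bits/symbol
Minimum bits = H × n = 2.1446 × 1131
= 2425.57 bits


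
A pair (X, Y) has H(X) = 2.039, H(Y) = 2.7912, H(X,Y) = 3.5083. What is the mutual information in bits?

I(X;Y) = H(X) + H(Y) - H(X,Y)
I(X;Y) = 2.039 + 2.7912 - 3.5083 = 1.3219 bits


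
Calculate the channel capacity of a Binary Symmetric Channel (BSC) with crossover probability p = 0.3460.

For BSC with error probability p:
C = 1 - H(p) where H(p) is binary entropy
H(0.3460) = -0.3460 × log₂(0.3460) - 0.6540 × log₂(0.6540)
H(p) = 0.9304
C = 1 - 0.9304 = 0.0696 bits/use


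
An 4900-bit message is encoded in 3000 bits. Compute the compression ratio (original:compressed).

Compression ratio = Original / Compressed
= 4900 / 3000 = 1.63:1


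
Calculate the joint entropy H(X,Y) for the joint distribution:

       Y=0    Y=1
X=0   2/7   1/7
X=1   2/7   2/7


H(X,Y) = -Σ p(x,y) log₂ p(x,y)
  p(0,0)=2/7: -0.2857 × log₂(0.2857) = 0.5164
  p(0,1)=1/7: -0.1429 × log₂(0.1429) = 0.4011
  p(1,0)=2/7: -0.2857 × log₂(0.2857) = 0.5164
  p(1,1)=2/7: -0.2857 × log₂(0.2857) = 0.5164
H(X,Y) = 1.9502 bits


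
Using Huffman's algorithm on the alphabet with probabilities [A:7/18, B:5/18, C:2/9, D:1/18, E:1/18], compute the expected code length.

Huffman tree construction:
Combine smallest probabilities repeatedly
Resulting codes:
  A: 0 (length 1)
  B: 10 (length 2)
  C: 111 (length 3)
  D: 1100 (length 4)
  E: 1101 (length 4)
Average length = Σ p(s) × length(s) = 2.0556 bits


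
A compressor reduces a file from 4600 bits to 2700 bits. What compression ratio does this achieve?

Compression ratio = Original / Compressed
= 4600 / 2700 = 1.70:1


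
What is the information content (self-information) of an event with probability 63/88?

Information content I(x) = -log₂(p(x))
I = -log₂(63/88) = -log₂(0.7159)
I = 0.4822 bits


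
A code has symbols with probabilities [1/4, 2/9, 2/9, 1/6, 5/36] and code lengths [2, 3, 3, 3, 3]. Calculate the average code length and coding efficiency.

Average length L = Σ p_i × l_i = 2.7500 bits
Entropy H = 2.2908 bits
Efficiency η = H/L × 100% = 83.30%


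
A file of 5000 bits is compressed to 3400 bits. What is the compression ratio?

Compression ratio = Original / Compressed
= 5000 / 3400 = 1.47:1


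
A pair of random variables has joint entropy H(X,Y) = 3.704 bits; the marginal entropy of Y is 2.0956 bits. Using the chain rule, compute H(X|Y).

Chain rule: H(X,Y) = H(X|Y) + H(Y)
H(X|Y) = H(X,Y) - H(Y) = 3.704 - 2.0956 = 1.6084 bits


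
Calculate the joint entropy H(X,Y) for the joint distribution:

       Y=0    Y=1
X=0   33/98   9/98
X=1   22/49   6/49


H(X,Y) = -Σ p(x,y) log₂ p(x,y)
  p(0,0)=33/98: -0.3367 × log₂(0.3367) = 0.5288
  p(0,1)=9/98: -0.0918 × log₂(0.0918) = 0.3164
  p(1,0)=22/49: -0.4490 × log₂(0.4490) = 0.5187
  p(1,1)=6/49: -0.1224 × log₂(0.1224) = 0.3710
H(X,Y) = 1.7348 bits


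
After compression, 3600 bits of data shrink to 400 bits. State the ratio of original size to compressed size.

Compression ratio = Original / Compressed
= 3600 / 400 = 9.00:1


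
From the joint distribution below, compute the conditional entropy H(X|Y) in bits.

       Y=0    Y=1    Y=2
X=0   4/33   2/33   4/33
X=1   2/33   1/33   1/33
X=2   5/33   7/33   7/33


H(X|Y) = Σ_y p(y) H(X|Y=y)
  p(Y=0) = 1/3, H(X|Y=0) = 1.4949
  p(Y=1) = 10/33, H(X|Y=1) = 1.1568
  p(Y=2) = 4/11, H(X|Y=2) = 1.2807
H(X|Y) = 0.3333×1.4949 + 0.3030×1.1568 + 0.3636×1.2807 = 1.3145 bits


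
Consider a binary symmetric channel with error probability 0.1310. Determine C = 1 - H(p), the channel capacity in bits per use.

For BSC with error probability p:
C = 1 - H(p) where H(p) is binary entropy
H(0.1310) = -0.1310 × log₂(0.1310) - 0.8690 × log₂(0.8690)
H(p) = 0.5602
C = 1 - 0.5602 = 0.4398 bits/use


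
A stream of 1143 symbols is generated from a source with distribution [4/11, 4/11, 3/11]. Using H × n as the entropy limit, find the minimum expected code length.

Entropy H = 1.5726 bits/symbol
Minimum bits = H × n = 1.5726 × 1143
= 1797.51 bits


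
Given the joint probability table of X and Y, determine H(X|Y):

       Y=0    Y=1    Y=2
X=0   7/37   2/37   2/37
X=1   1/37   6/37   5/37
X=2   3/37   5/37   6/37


H(X|Y) = Σ_y p(y) H(X|Y=y)
  p(Y=0) = 11/37, H(X|Y=0) = 1.2407
  p(Y=1) = 13/37, H(X|Y=1) = 1.4605
  p(Y=2) = 13/37, H(X|Y=2) = 1.4605
H(X|Y) = 0.2973×1.2407 + 0.3514×1.4605 + 0.3514×1.4605 = 1.3951 bits


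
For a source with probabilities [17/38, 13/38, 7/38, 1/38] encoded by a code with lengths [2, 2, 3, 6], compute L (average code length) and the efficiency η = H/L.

Average length L = Σ p_i × l_i = 2.2895 bits
Entropy H = 1.6362 bits
Efficiency η = H/L × 100% = 71.47%
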